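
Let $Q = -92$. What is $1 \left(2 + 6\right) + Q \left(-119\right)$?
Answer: $10956$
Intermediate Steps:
$1 \left(2 + 6\right) + Q \left(-119\right) = 1 \left(2 + 6\right) - -10948 = 1 \cdot 8 + 10948 = 8 + 10948 = 10956$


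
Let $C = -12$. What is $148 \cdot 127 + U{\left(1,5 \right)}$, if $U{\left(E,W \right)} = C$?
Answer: $18784$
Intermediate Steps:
$U{\left(E,W \right)} = -12$
$148 \cdot 127 + U{\left(1,5 \right)} = 148 \cdot 127 - 12 = 18796 - 12 = 18784$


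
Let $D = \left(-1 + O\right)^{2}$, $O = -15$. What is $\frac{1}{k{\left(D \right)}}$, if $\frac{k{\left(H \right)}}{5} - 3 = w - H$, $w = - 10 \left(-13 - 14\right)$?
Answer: $\frac{1}{85} \approx 0.011765$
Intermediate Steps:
$D = 256$ ($D = \left(-1 - 15\right)^{2} = \left(-16\right)^{2} = 256$)
$w = 270$ ($w = \left(-10\right) \left(-27\right) = 270$)
$k{\left(H \right)} = 1365 - 5 H$ ($k{\left(H \right)} = 15 + 5 \left(270 - H\right) = 15 - \left(-1350 + 5 H\right) = 1365 - 5 H$)
$\frac{1}{k{\left(D \right)}} = \frac{1}{1365 - 1280} = \frac{1}{85}$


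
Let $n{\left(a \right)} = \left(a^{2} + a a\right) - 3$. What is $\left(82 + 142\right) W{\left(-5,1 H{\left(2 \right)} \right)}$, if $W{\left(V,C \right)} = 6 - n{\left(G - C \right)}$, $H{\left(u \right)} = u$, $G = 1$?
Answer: $1568$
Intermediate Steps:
$n{\left(a \right)} = -3 + 2 a^{2}$ ($n{\left(a \right)} = \left(a^{2} + a^{2}\right) - 3 = 2 a^{2} - 3 = -3 + 2 a^{2}$)
$W{\left(V,C \right)} = 9 - 2 \left(1 - C\right)^{2}$ ($W{\left(V,C \right)} = 6 - \left(-3 + 2 \left(1 - C\right)^{2}\right) = 9 - 2 \left(1 - C\right)^{2}$)
$\left(82 + 142\right) W{\left(-5,1 H{\left(2 \right)} \right)} = \left(82 + 142\right) \left(9 - 2 \left(-1 + 1 \cdot 2\right)^{2}\right) = 224 \left(9 - 2 \left(-1 + 2\right)^{2}\right) = 224 \left(9 - 2 \cdot 1^{2}\right) = 224 \left(9 - 2\right) = 224 \cdot 7 = 1568$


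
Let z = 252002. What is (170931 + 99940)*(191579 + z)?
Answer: 120153229051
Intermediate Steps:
(170931 + 99940)*(191579 + z) = (170931 + 99940)*(191579 + 252002) = 270871*443581 = 120153229051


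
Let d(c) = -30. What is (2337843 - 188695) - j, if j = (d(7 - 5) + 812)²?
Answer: 1537624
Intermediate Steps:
j = 611524 (j = (-30 + 812)² = 782² = 611524)
(2337843 - 188695) - j = (2337843 - 188695) - 1*611524 = 2149148 - 611524 = 1537624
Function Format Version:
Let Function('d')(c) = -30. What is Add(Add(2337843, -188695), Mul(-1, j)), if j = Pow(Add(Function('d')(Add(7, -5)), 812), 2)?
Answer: 1537624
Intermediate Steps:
j = 611524 (j = Pow(Add(-30, 812), 2) = Pow(782, 2) = 611524)
Add(Add(2337843, -188695), Mul(-1, j)) = Add(Add(2337843, -188695), Mul(-1, 611524)) = Add(2149148, -611524) = 1537624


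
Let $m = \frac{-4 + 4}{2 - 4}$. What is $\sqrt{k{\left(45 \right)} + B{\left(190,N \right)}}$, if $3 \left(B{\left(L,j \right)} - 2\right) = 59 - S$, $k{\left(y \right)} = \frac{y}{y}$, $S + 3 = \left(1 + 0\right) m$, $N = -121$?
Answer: $\frac{\sqrt{213}}{3} \approx 4.8648$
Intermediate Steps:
$m = 0$ ($m = \frac{0}{-2} = 0 \left(- \frac{1}{2}\right) = 0$)
$S = -3$ ($S = -3 + \left(1 + 0\right) 0 = -3 + 1 \cdot 0 = -3 + 0 = -3$)
$k{\left(y \right)} = 1$
$B{\left(L,j \right)} = \frac{68}{3}$ ($B{\left(L,j \right)} = 2 + \frac{59 - -3}{3} = 2 + \frac{59 + 3}{3} = 2 + \frac{1}{3} \cdot 62 = 2 + \frac{62}{3} = \frac{68}{3}$)
$\sqrt{k{\left(45 \right)} + B{\left(190,N \right)}} = \sqrt{1 + \frac{68}{3}} = \sqrt{\frac{71}{3}} = \frac{\sqrt{213}}{3}$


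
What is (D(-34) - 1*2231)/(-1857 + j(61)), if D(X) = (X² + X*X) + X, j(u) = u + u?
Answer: -47/1735 ≈ -0.027089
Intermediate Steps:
j(u) = 2*u
D(X) = X + 2*X² (D(X) = (X² + X²) + X = 2*X² + X = X + 2*X²)
(D(-34) - 1*2231)/(-1857 + j(61)) = (-34*(1 + 2*(-34)) - 1*2231)/(-1857 + 2*61) = (-34*(1 - 68) - 2231)/(-1857 + 122) = (-34*(-67) - 2231)/(-1735) = (2278 - 2231)*(-1/1735) = 47*(-1/1735) = -47/1735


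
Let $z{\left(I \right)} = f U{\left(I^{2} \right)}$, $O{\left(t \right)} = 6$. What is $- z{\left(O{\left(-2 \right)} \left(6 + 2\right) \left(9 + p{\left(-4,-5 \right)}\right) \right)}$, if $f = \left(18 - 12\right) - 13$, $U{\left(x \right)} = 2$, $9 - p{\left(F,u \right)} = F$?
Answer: $14$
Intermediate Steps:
$p{\left(F,u \right)} = 9 - F$
$f = -7$ ($f = 6 - 13 = -7$)
$z{\left(I \right)} = -14$ ($z{\left(I \right)} = \left(-7\right) 2 = -14$)
$- z{\left(O{\left(-2 \right)} \left(6 + 2\right) \left(9 + p{\left(-4,-5 \right)}\right) \right)} = \left(-1\right) \left(-14\right) = 14$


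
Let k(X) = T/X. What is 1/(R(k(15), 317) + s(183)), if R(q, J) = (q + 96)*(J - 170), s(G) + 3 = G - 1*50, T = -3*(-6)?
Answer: 5/72092 ≈ 6.9356e-5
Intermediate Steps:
T = 18
s(G) = -53 + G (s(G) = -3 + (G - 1*50) = -3 + (G - 50) = -3 + (-50 + G) = -53 + G)
k(X) = 18/X
R(q, J) = (-170 + J)*(96 + q) (R(q, J) = (96 + q)*(-170 + J) = (-170 + J)*(96 + q))
1/(R(k(15), 317) + s(183)) = 1/((-16320 - 3060/15 + 96*317 + 317*(18/15)) + (-53 + 183)) = 1/((-16320 - 3060/15 + 30432 + 317*(18*(1/15))) + 130) = 1/((-16320 - 170*6/5 + 30432 + 317*(6/5)) + 130) = 1/((-16320 - 204 + 30432 + 1902/5) + 130) = 1/(71442/5 + 130) = 1/(72092/5) = 5/72092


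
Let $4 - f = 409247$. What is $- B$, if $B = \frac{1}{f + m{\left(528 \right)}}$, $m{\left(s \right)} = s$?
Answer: $\frac{1}{408715} \approx 2.4467 \cdot 10^{-6}$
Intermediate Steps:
$f = -409243$ ($f = 4 - 409247 = -409243$)
$B = - \frac{1}{408715}$ ($B = \frac{1}{-409243 + 528} = \frac{1}{-408715} = - \frac{1}{408715} \approx -2.4467 \cdot 10^{-6}$)
$- B = \left(-1\right) \left(- \frac{1}{408715}\right) = \frac{1}{408715}$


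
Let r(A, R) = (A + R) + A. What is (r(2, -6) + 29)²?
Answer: 729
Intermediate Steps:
r(A, R) = R + 2*A
(r(2, -6) + 29)² = ((-6 + 2*2) + 29)² = ((-6 + 4) + 29)² = (-2 + 29)² = 27² = 729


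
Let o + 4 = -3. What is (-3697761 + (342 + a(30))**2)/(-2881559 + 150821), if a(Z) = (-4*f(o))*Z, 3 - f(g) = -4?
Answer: 1149919/910246 ≈ 1.2633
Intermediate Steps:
o = -7 (o = -4 - 3 = -7)
f(g) = 7 (f(g) = 3 - 1*(-4) = 3 + 4 = 7)
a(Z) = -28*Z (a(Z) = (-4*7)*Z = -28*Z)
(-3697761 + (342 + a(30))**2)/(-2881559 + 150821) = (-3697761 + (342 - 28*30)**2)/(-2881559 + 150821) = (-3697761 + (342 - 840)**2)/(-2730738) = (-3697761 + (-498)**2)*(-1/2730738) = (-3697761 + 248004)*(-1/2730738) = -3449757*(-1/2730738) = 1149919/910246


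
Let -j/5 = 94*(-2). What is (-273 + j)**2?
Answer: 444889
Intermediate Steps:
j = 940 (j = -470*(-2) = -5*(-188) = 940)
(-273 + j)**2 = (-273 + 940)**2 = 667**2 = 444889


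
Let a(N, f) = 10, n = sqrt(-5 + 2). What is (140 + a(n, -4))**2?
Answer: 22500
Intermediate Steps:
n = I*sqrt(3) (n = sqrt(-3) = I*sqrt(3) ≈ 1.732*I)
(140 + a(n, -4))**2 = (140 + 10)**2 = 150**2 = 22500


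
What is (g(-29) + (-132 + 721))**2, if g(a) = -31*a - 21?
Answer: 2152089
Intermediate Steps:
g(a) = -21 - 31*a
(g(-29) + (-132 + 721))**2 = ((-21 - 31*(-29)) + (-132 + 721))**2 = ((-21 + 899) + 589)**2 = (878 + 589)**2 = 1467**2 = 2152089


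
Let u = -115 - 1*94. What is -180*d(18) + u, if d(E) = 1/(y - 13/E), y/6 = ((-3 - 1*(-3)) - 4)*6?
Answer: -108241/521 ≈ -207.76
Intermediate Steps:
u = -209 (u = -115 - 94 = -209)
y = -144 (y = 6*(((-3 - 1*(-3)) - 4)*6) = 6*(((-3 + 3) - 4)*6) = 6*((0 - 4)*6) = 6*(-4*6) = 6*(-24) = -144)
d(E) = 1/(-144 - 13/E)
-180*d(18) + u = -3240/(-13 - 144*18) - 209 = -3240/(-13 - 2592) - 209 = -3240/(-2605) - 209 = -3240*(-1)/2605 - 209 = -180*(-18/2605) - 209 = 648/521 - 209 = -108241/521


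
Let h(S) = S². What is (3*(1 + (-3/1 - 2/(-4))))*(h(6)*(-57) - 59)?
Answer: 18999/2 ≈ 9499.5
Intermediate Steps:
(3*(1 + (-3/1 - 2/(-4))))*(h(6)*(-57) - 59) = (3*(1 + (-3/1 - 2/(-4))))*(6²*(-57) - 59) = (3*(1 + (-3*1 - 2*(-¼))))*(36*(-57) - 59) = (3*(1 + (-3 + ½)))*(-2052 - 59) = (3*(1 - 5/2))*(-2111) = (3*(-3/2))*(-2111) = -9/2*(-2111) = 18999/2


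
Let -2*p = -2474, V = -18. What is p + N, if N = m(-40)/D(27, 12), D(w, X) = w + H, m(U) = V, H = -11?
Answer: 9887/8 ≈ 1235.9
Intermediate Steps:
m(U) = -18
p = 1237 (p = -1/2*(-2474) = 1237)
D(w, X) = -11 + w (D(w, X) = w - 11 = -11 + w)
N = -9/8 (N = -18/(-11 + 27) = -18/16 = -18*1/16 = -9/8 ≈ -1.1250)
p + N = 1237 - 9/8 = 9887/8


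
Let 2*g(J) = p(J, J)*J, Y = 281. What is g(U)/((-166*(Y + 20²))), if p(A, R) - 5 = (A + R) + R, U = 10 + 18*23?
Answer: -135362/56523 ≈ -2.3948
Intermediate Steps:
U = 424 (U = 10 + 414 = 424)
p(A, R) = 5 + A + 2*R (p(A, R) = 5 + ((A + R) + R) = 5 + (A + 2*R) = 5 + A + 2*R)
g(J) = J*(5 + 3*J)/2 (g(J) = ((5 + J + 2*J)*J)/2 = ((5 + 3*J)*J)/2 = (J*(5 + 3*J))/2 = J*(5 + 3*J)/2)
g(U)/((-166*(Y + 20²))) = ((½)*424*(5 + 3*424))/((-166*(281 + 20²))) = ((½)*424*(5 + 1272))/((-166*(281 + 400))) = ((½)*424*1277)/((-166*681)) = 270724/(-113046) = 270724*(-1/113046) = -135362/56523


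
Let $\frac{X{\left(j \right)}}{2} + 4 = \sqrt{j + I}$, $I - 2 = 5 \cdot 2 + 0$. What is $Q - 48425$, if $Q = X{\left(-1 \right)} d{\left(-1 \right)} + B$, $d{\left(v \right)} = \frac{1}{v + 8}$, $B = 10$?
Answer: $- \frac{338913}{7} + \frac{2 \sqrt{11}}{7} \approx -48415.0$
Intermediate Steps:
$I = 12$ ($I = 2 + \left(5 \cdot 2 + 0\right) = 2 + \left(10 + 0\right) = 2 + 10 = 12$)
$X{\left(j \right)} = -8 + 2 \sqrt{12 + j}$ ($X{\left(j \right)} = -8 + 2 \sqrt{j + 12} = -8 + 2 \sqrt{12 + j}$)
$d{\left(v \right)} = \frac{1}{8 + v}$
$Q = \frac{62}{7} + \frac{2 \sqrt{11}}{7}$ ($Q = \frac{-8 + 2 \sqrt{12 - 1}}{8 - 1} + 10 = \frac{-8 + 2 \sqrt{11}}{7} + 10 = \left(-8 + 2 \sqrt{11}\right) \frac{1}{7} + 10 = \left(- \frac{8}{7} + \frac{2 \sqrt{11}}{7}\right) + 10 = \frac{62}{7} + \frac{2 \sqrt{11}}{7} \approx 9.8047$)
$Q - 48425 = \left(\frac{62}{7} + \frac{2 \sqrt{11}}{7}\right) - 48425 = - \frac{338913}{7} + \frac{2 \sqrt{11}}{7}$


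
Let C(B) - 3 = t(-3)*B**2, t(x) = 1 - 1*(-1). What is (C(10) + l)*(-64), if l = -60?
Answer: -9152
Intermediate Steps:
t(x) = 2 (t(x) = 1 + 1 = 2)
C(B) = 3 + 2*B**2
(C(10) + l)*(-64) = ((3 + 2*10**2) - 60)*(-64) = ((3 + 2*100) - 60)*(-64) = ((3 + 200) - 60)*(-64) = (203 - 60)*(-64) = 143*(-64) = -9152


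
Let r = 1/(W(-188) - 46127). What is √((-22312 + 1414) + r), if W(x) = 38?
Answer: I*√548042548187/5121 ≈ 144.56*I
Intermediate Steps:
r = -1/46089 (r = 1/(38 - 46127) = 1/(-46089) = -1/46089 ≈ -2.1697e-5)
√((-22312 + 1414) + r) = √((-22312 + 1414) - 1/46089) = √(-20898 - 1/46089) = √(-963167923/46089) = I*√548042548187/5121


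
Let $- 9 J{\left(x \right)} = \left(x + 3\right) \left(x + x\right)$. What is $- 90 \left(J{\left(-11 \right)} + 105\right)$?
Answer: $-7690$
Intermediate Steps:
$J{\left(x \right)} = - \frac{2 x \left(3 + x\right)}{9}$ ($J{\left(x \right)} = - \frac{\left(x + 3\right) \left(x + x\right)}{9} = - \frac{\left(3 + x\right) 2 x}{9} = - \frac{2 x \left(3 + x\right)}{9}$)
$- 90 \left(J{\left(-11 \right)} + 105\right) = - 90 \left(\left(- \frac{2}{9}\right) \left(-11\right) \left(3 - 11\right) + 105\right) = - 90 \left(\left(- \frac{2}{9}\right) \left(-11\right) \left(-8\right) + 105\right) = - 90 \left(- \frac{176}{9} + 105\right) = \left(-90\right) \frac{769}{9} = -7690$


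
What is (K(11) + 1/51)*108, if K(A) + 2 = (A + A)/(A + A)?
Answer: -1800/17 ≈ -105.88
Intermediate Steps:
K(A) = -1 (K(A) = -2 + (A + A)/(A + A) = -2 + (2*A)/((2*A)) = -2 + (2*A)*(1/(2*A)) = -2 + 1 = -1)
(K(11) + 1/51)*108 = (-1 + 1/51)*108 = -50/51*108 = -1800/17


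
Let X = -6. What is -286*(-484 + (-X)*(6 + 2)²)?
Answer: 28600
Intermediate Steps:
-286*(-484 + (-X)*(6 + 2)²) = -286*(-484 + (-1*(-6))*(6 + 2)²) = -286*(-484 + 6*8²) = -286*(-484 + 6*64) = -286*(-484 + 384) = -286*(-100) = 28600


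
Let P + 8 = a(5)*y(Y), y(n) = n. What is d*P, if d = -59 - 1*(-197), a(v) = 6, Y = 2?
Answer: 552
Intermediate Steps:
P = 4 (P = -8 + 6*2 = -8 + 12 = 4)
d = 138 (d = -59 + 197 = 138)
d*P = 138*4 = 552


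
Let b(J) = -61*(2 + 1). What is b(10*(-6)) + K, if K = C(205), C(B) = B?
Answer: 22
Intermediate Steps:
b(J) = -183 (b(J) = -61*3 = -183)
K = 205
b(10*(-6)) + K = -183 + 205 = 22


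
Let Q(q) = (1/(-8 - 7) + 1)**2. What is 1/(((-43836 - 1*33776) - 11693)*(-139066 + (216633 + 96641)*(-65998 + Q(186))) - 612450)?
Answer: 45/83088439893404156 ≈ 5.4159e-16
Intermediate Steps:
Q(q) = 196/225 (Q(q) = (1/(-15) + 1)**2 = (-1/15 + 1)**2 = (14/15)**2 = 196/225)
1/(((-43836 - 1*33776) - 11693)*(-139066 + (216633 + 96641)*(-65998 + Q(186))) - 612450) = 1/(((-43836 - 1*33776) - 11693)*(-139066 + (216633 + 96641)*(-65998 + 196/225)) - 612450) = 1/(((-43836 - 33776) - 11693)*(-139066 + 313274*(-14849354/225)) - 612450) = 1/((-77612 - 11693)*(-139066 - 4651916524996/225) - 612450) = 1/(-89305*(-4651947814846/225) - 612450) = 1/(83088439920964406/45 - 612450) = 1/(83088439893404156/45) = 45/83088439893404156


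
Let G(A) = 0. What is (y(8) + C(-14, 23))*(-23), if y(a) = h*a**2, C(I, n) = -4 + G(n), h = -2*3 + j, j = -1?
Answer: 10396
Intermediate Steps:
h = -7 (h = -2*3 - 1 = -6 - 1 = -7)
C(I, n) = -4 (C(I, n) = -4 + 0 = -4)
y(a) = -7*a**2
(y(8) + C(-14, 23))*(-23) = (-7*8**2 - 4)*(-23) = (-7*64 - 4)*(-23) = (-448 - 4)*(-23) = -452*(-23) = 10396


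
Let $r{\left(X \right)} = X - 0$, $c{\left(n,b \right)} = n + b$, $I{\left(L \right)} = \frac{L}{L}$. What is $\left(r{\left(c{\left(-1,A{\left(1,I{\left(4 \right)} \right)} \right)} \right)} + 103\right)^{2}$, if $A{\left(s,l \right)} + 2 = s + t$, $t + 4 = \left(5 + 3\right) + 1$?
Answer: $11236$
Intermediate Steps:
$I{\left(L \right)} = 1$
$t = 5$ ($t = -4 + \left(\left(5 + 3\right) + 1\right) = -4 + \left(8 + 1\right) = -4 + 9 = 5$)
$A{\left(s,l \right)} = 3 + s$ ($A{\left(s,l \right)} = -2 + \left(s + 5\right) = -2 + \left(5 + s\right) = 3 + s$)
$c{\left(n,b \right)} = b + n$
$r{\left(X \right)} = X$ ($r{\left(X \right)} = X + 0 = X$)
$\left(r{\left(c{\left(-1,A{\left(1,I{\left(4 \right)} \right)} \right)} \right)} + 103\right)^{2} = \left(\left(\left(3 + 1\right) - 1\right) + 103\right)^{2} = \left(\left(4 - 1\right) + 103\right)^{2} = \left(3 + 103\right)^{2} = 106^{2} = 11236$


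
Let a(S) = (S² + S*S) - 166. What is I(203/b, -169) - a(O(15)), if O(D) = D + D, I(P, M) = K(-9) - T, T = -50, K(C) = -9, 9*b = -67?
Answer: -1593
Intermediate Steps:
b = -67/9 (b = (⅑)*(-67) = -67/9 ≈ -7.4444)
I(P, M) = 41 (I(P, M) = -9 - 1*(-50) = -9 + 50 = 41)
O(D) = 2*D
a(S) = -166 + 2*S² (a(S) = (S² + S²) - 166 = 2*S² - 166 = -166 + 2*S²)
I(203/b, -169) - a(O(15)) = 41 - (-166 + 2*(2*15)²) = 41 - (-166 + 2*30²) = 41 - (-166 + 2*900) = 41 - (-166 + 1800) = 41 - 1*1634 = 41 - 1634 = -1593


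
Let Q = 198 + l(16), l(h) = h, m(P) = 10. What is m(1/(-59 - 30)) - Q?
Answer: -204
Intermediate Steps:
Q = 214 (Q = 198 + 16 = 214)
m(1/(-59 - 30)) - Q = 10 - 1*214 = 10 - 214 = -204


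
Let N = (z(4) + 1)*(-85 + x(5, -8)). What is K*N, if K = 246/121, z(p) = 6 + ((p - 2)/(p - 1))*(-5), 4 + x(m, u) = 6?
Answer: -6806/11 ≈ -618.73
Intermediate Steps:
x(m, u) = 2 (x(m, u) = -4 + 6 = 2)
z(p) = 6 - 5*(-2 + p)/(-1 + p) (z(p) = 6 + ((-2 + p)/(-1 + p))*(-5) = 6 - 5*(-2 + p)/(-1 + p))
N = -913/3 (N = ((4 + 4)/(-1 + 4) + 1)*(-85 + 2) = (8/3 + 1)*(-83) = (11/3)*(-83) = -913/3 ≈ -304.33)
K = 246/121 (K = 246*(1/121) = 246/121 ≈ 2.0331)
K*N = (246/121)*(-913/3) = -6806/11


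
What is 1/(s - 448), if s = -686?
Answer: -1/1134 ≈ -0.00088183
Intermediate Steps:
1/(s - 448) = 1/(-686 - 448) = 1/(-1134) = -1/1134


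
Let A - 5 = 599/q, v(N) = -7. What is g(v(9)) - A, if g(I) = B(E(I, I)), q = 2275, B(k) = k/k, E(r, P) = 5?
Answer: -9699/2275 ≈ -4.2633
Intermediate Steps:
B(k) = 1
g(I) = 1
A = 11974/2275 (A = 5 + 599/2275 = 11974/2275 ≈ 5.2633)
g(v(9)) - A = 1 - 1*11974/2275 = 1 - 11974/2275 = -9699/2275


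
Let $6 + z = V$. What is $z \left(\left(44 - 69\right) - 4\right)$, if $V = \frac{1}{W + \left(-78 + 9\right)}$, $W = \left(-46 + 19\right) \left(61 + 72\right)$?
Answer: $\frac{636869}{3660} \approx 174.01$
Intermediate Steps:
$W = -3591$ ($W = \left(-27\right) 133 = -3591$)
$V = - \frac{1}{3660}$ ($V = \frac{1}{-3591 + \left(-78 + 9\right)} = \frac{1}{-3591 - 69} = \frac{1}{-3660} = - \frac{1}{3660} \approx -0.00027322$)
$z = - \frac{21961}{3660}$ ($z = -6 - \frac{1}{3660} = - \frac{21961}{3660} \approx -6.0003$)
$z \left(\left(44 - 69\right) - 4\right) = - \frac{21961 \left(\left(44 - 69\right) - 4\right)}{3660} = - \frac{21961 \left(-25 - 4\right)}{3660} = \left(- \frac{21961}{3660}\right) \left(-29\right) = \frac{636869}{3660}$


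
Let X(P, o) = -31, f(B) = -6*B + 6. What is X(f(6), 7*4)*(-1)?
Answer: 31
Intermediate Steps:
f(B) = 6 - 6*B
X(f(6), 7*4)*(-1) = -31*(-1) = 31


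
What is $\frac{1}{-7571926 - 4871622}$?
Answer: $- \frac{1}{12443548} \approx -8.0363 \cdot 10^{-8}$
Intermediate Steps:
$\frac{1}{-7571926 - 4871622} = \frac{1}{-12443548} = - \frac{1}{12443548}$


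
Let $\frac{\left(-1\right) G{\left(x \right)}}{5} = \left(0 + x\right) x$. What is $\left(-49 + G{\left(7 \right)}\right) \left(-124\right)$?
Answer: $36456$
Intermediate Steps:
$G{\left(x \right)} = - 5 x^{2}$ ($G{\left(x \right)} = - 5 \left(0 + x\right) x = - 5 x x = - 5 x^{2}$)
$\left(-49 + G{\left(7 \right)}\right) \left(-124\right) = \left(-49 - 5 \cdot 7^{2}\right) \left(-124\right) = \left(-49 - 245\right) \left(-124\right) = \left(-294\right) \left(-124\right) = 36456$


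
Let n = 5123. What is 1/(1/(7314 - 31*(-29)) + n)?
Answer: 8213/42075200 ≈ 0.00019520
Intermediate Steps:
1/(1/(7314 - 31*(-29)) + n) = 1/(1/(7314 - 31*(-29)) + 5123) = 1/(1/(7314 + 899) + 5123) = 1/(1/8213 + 5123) = 1/(42075200/8213) = 8213/42075200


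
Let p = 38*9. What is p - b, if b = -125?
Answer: 467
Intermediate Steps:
p = 342
p - b = 342 - 1*(-125) = 342 + 125 = 467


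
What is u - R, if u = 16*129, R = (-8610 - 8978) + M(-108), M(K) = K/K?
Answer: 19651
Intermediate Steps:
M(K) = 1
R = -17587 (R = (-8610 - 8978) + 1 = -17588 + 1 = -17587)
u = 2064
u - R = 2064 - 1*(-17587) = 2064 + 17587 = 19651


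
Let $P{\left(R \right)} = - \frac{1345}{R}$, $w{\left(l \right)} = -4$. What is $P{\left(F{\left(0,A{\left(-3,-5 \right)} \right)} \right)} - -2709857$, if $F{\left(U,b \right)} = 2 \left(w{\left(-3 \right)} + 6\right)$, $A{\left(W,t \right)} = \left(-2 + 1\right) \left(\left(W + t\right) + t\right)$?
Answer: $\frac{10838083}{4} \approx 2.7095 \cdot 10^{6}$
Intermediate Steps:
$A{\left(W,t \right)} = - W - 2 t$ ($A{\left(W,t \right)} = - (W + 2 t) = - W - 2 t$)
$F{\left(U,b \right)} = 4$ ($F{\left(U,b \right)} = 2 \left(-4 + 6\right) = 2 \cdot 2 = 4$)
$P{\left(F{\left(0,A{\left(-3,-5 \right)} \right)} \right)} - -2709857 = - \frac{1345}{4} - -2709857 = \left(-1345\right) \frac{1}{4} + 2709857 = - \frac{1345}{4} + 2709857 = \frac{10838083}{4}$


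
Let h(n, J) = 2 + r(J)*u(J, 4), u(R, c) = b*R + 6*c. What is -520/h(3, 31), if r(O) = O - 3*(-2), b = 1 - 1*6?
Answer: 104/969 ≈ 0.10733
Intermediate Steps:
b = -5 (b = 1 - 6 = -5)
u(R, c) = -5*R + 6*c
r(O) = 6 + O (r(O) = O + 6 = 6 + O)
h(n, J) = 2 + (6 + J)*(24 - 5*J) (h(n, J) = 2 + (6 + J)*(-5*J + 6*4) = 2 + (6 + J)*(-5*J + 24) = 2 + (6 + J)*(24 - 5*J))
-520/h(3, 31) = -520/(2 + (6 + 31)*(24 - 5*31)) = -520/(2 + 37*(24 - 155)) = -520/(2 + 37*(-131)) = -520/(2 - 4847) = -520/(-4845) = -520*(-1/4845) = 104/969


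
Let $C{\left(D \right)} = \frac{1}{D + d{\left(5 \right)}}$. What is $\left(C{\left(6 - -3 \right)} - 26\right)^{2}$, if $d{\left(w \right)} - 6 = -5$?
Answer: $\frac{67081}{100} \approx 670.81$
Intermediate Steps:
$d{\left(w \right)} = 1$ ($d{\left(w \right)} = 6 - 5 = 1$)
$C{\left(D \right)} = \frac{1}{1 + D}$ ($C{\left(D \right)} = \frac{1}{D + 1} = \frac{1}{1 + D}$)
$\left(C{\left(6 - -3 \right)} - 26\right)^{2} = \left(\frac{1}{1 + \left(6 - -3\right)} - 26\right)^{2} = \left(\frac{1}{1 + \left(6 + 3\right)} - 26\right)^{2} = \left(\frac{1}{1 + 9} - 26\right)^{2} = \left(\frac{1}{10} - 26\right)^{2} = \left(- \frac{259}{10}\right)^{2} = \frac{67081}{100}$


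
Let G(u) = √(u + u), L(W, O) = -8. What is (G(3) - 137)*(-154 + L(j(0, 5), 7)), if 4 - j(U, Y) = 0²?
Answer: 22194 - 162*√6 ≈ 21797.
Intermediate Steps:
j(U, Y) = 4 (j(U, Y) = 4 - 1*0² = 4 - 1*0 = 4 + 0 = 4)
G(u) = √2*√u (G(u) = √(2*u) = √2*√u)
(G(3) - 137)*(-154 + L(j(0, 5), 7)) = (√2*√3 - 137)*(-154 - 8) = (√6 - 137)*(-162) = (-137 + √6)*(-162) = 22194 - 162*√6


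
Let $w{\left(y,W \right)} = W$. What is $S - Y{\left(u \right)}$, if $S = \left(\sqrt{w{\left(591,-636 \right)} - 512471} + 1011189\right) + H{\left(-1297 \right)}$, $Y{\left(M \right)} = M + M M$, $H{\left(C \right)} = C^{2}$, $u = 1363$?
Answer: $834266 + i \sqrt{513107} \approx 8.3427 \cdot 10^{5} + 716.31 i$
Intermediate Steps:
$Y{\left(M \right)} = M + M^{2}$
$S = 2693398 + i \sqrt{513107}$ ($S = \left(\sqrt{-636 - 512471} + 1011189\right) + \left(-1297\right)^{2} = \left(\sqrt{-513107} + 1011189\right) + 1682209 = \left(i \sqrt{513107} + 1011189\right) + 1682209 = \left(1011189 + i \sqrt{513107}\right) + 1682209 = 2693398 + i \sqrt{513107} \approx 2.6934 \cdot 10^{6} + 716.31 i$)
$S - Y{\left(u \right)} = \left(2693398 + i \sqrt{513107}\right) - 1363 \left(1 + 1363\right) = \left(2693398 + i \sqrt{513107}\right) - 1363 \cdot 1364 = \left(2693398 + i \sqrt{513107}\right) - 1859132 = 834266 + i \sqrt{513107}$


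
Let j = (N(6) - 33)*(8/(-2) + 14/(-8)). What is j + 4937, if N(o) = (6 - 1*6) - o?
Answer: 20645/4 ≈ 5161.3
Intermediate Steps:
N(o) = -o (N(o) = (6 - 6) - o = 0 - o = -o)
j = 897/4 (j = (-1*6 - 33)*(8/(-2) + 14/(-8)) = (-6 - 33)*(8*(-½) + 14*(-⅛)) = -39*(-4 - 7/4) = -39*(-23/4) = 897/4 ≈ 224.25)
j + 4937 = 897/4 + 4937 = 20645/4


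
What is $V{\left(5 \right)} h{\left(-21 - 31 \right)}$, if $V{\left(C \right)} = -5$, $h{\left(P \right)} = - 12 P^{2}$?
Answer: $162240$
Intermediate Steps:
$V{\left(5 \right)} h{\left(-21 - 31 \right)} = - 5 \left(- 12 \left(-21 - 31\right)^{2}\right) = - 5 \left(- 12 \left(-52\right)^{2}\right) = - 5 \left(\left(-12\right) 2704\right) = \left(-5\right) \left(-32448\right) = 162240$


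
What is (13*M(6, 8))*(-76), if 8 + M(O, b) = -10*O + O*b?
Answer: 19760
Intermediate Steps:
M(O, b) = -8 - 10*O + O*b (M(O, b) = -8 + (-10*O + O*b) = -8 - 10*O + O*b)
(13*M(6, 8))*(-76) = (13*(-8 - 10*6 + 6*8))*(-76) = (13*(-8 - 60 + 48))*(-76) = (13*(-20))*(-76) = -260*(-76) = 19760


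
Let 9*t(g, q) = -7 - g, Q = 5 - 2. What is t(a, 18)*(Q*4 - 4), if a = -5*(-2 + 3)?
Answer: -16/9 ≈ -1.7778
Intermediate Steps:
Q = 3
a = -5 (a = -5*1 = -5)
t(g, q) = -7/9 - g/9 (t(g, q) = (-7 - g)/9 = -7/9 - g/9)
t(a, 18)*(Q*4 - 4) = (-7/9 - ⅑*(-5))*(3*4 - 4) = (-7/9 + 5/9)*(12 - 4) = -2/9*8 = -16/9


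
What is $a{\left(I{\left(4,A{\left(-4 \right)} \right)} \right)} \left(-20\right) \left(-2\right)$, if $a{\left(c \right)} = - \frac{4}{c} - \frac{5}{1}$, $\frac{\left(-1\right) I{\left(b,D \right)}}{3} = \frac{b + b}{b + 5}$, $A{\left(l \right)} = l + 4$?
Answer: $-140$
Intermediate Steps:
$A{\left(l \right)} = 4 + l$
$I{\left(b,D \right)} = - \frac{6 b}{5 + b}$ ($I{\left(b,D \right)} = - 3 \frac{b + b}{b + 5} = - 3 \frac{2 b}{5 + b} = - \frac{6 b}{5 + b}$)
$a{\left(c \right)} = -5 - \frac{4}{c}$ ($a{\left(c \right)} = - \frac{4}{c} - 5 = -5 - \frac{4}{c}$)
$a{\left(I{\left(4,A{\left(-4 \right)} \right)} \right)} \left(-20\right) \left(-2\right) = \left(-5 - \frac{4}{\left(-6\right) 4 \frac{1}{5 + 4}}\right) \left(-20\right) \left(-2\right) = \left(-5 - \frac{4}{\left(-6\right) 4 \cdot \frac{1}{9}}\right) \left(-20\right) \left(-2\right) = \left(-5 - \frac{4}{- \frac{8}{3}}\right) \left(-20\right) \left(-2\right) = \left(-5 - - \frac{3}{2}\right) \left(-20\right) \left(-2\right) = \left(-5 + \frac{3}{2}\right) \left(-20\right) \left(-2\right) = \left(- \frac{7}{2}\right) \left(-20\right) \left(-2\right) = 70 \left(-2\right) = -140$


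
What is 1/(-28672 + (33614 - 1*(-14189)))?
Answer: 1/19131 ≈ 5.2271e-5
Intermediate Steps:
1/(-28672 + (33614 - 1*(-14189))) = 1/(-28672 + (33614 + 14189)) = 1/(-28672 + 47803) = 1/19131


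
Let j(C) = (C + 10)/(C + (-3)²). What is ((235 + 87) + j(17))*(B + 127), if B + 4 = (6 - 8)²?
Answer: 1066673/26 ≈ 41026.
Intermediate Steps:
B = 0 (B = -4 + (6 - 8)² = -4 + (-2)² = -4 + 4 = 0)
j(C) = (10 + C)/(9 + C) (j(C) = (10 + C)/(C + 9) = (10 + C)/(9 + C))
((235 + 87) + j(17))*(B + 127) = ((235 + 87) + (10 + 17)/(9 + 17))*(0 + 127) = (322 + 27/26)*127 = (8399/26)*127 = 1066673/26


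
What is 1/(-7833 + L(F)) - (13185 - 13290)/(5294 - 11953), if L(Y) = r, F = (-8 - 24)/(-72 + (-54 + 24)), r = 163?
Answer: -812009/51074530 ≈ -0.015899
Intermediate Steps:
F = 16/51 (F = -32/(-72 - 30) = -32/(-102) = -32*(-1/102) = 16/51 ≈ 0.31373)
L(Y) = 163
1/(-7833 + L(F)) - (13185 - 13290)/(5294 - 11953) = 1/(-7833 + 163) - (13185 - 13290)/(5294 - 11953) = 1/(-7670) - (-105)/(-6659) = -1/7670 - (-105)*(-1)/6659 = -1/7670 - 1*105/6659 = -1/7670 - 105/6659 = -812009/51074530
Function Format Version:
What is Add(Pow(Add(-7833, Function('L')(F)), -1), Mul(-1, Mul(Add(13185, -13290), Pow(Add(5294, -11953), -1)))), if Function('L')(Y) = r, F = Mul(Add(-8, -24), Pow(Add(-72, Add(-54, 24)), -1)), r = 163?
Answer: Rational(-812009, 51074530) ≈ -0.015899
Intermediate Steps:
F = Rational(16, 51) (F = Mul(-32, Pow(Add(-72, -30), -1)) = Mul(-32, Pow(-102, -1)) = Mul(-32, Rational(-1, 102)) = Rational(16, 51) ≈ 0.31373)
Function('L')(Y) = 163
Add(Pow(Add(-7833, Function('L')(F)), -1), Mul(-1, Mul(Add(13185, -13290), Pow(Add(5294, -11953), -1)))) = Add(Pow(Add(-7833, 163), -1), Mul(-1, Mul(Add(13185, -13290), Pow(Add(5294, -11953), -1)))) = Add(Pow(-7670, -1), Mul(-1, Mul(-105, Pow(-6659, -1)))) = Add(Rational(-1, 7670), Mul(-1, Mul(-105, Rational(-1, 6659)))) = Add(Rational(-1, 7670), Mul(-1, Rational(105, 6659))) = Add(Rational(-1, 7670), Rational(-105, 6659)) = Rational(-812009, 51074530)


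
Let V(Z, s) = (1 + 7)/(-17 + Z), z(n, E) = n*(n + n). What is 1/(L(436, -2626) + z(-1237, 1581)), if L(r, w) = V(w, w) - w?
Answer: 2643/8095413844 ≈ 3.2648e-7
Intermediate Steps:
z(n, E) = 2*n² (z(n, E) = n*(2*n) = 2*n²)
V(Z, s) = 8/(-17 + Z)
L(r, w) = -w + 8/(-17 + w) (L(r, w) = 8/(-17 + w) - w = -w + 8/(-17 + w))
1/(L(436, -2626) + z(-1237, 1581)) = 1/((8 - 1*(-2626)*(-17 - 2626))/(-17 - 2626) + 2*(-1237)²) = 1/((8 - 1*(-2626)*(-2643))/(-2643) + 2*1530169) = 1/(-(8 - 6940518)/2643 + 3060338) = 1/(-1/2643*(-6940510) + 3060338) = 1/(6940510/2643 + 3060338) = 1/(8095413844/2643) = 2643/8095413844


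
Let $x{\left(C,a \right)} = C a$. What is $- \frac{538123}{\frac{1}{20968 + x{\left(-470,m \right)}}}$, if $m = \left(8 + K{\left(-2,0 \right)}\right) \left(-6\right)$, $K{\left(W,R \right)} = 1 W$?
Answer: $-20388404224$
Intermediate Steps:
$K{\left(W,R \right)} = W$
$m = -36$ ($m = \left(8 - 2\right) \left(-6\right) = 6 \left(-6\right) = -36$)
$- \frac{538123}{\frac{1}{20968 + x{\left(-470,m \right)}}} = - \frac{538123}{\frac{1}{20968 - -16920}} = - \frac{538123}{\frac{1}{20968 + 16920}} = - \frac{538123}{\frac{1}{37888}} = - 538123 \frac{1}{\frac{1}{37888}} = \left(-538123\right) 37888 = -20388404224$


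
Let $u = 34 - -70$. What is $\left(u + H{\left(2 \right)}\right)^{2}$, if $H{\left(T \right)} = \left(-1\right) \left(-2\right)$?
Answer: $11236$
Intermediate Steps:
$H{\left(T \right)} = 2$
$u = 104$ ($u = 34 + 70 = 104$)
$\left(u + H{\left(2 \right)}\right)^{2} = \left(104 + 2\right)^{2} = 106^{2} = 11236$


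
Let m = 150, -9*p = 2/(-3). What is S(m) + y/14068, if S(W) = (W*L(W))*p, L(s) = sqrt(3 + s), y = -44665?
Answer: -44665/14068 + 100*sqrt(17)/3 ≈ 134.26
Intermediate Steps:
p = 2/27 (p = -2/(9*(-3)) = -2*(-1)/(9*3) = -1/9*(-2/3) = 2/27 ≈ 0.074074)
S(W) = 2*W*sqrt(3 + W)/27 (S(W) = (W*sqrt(3 + W))*(2/27) = 2*W*sqrt(3 + W)/27)
S(m) + y/14068 = (2/27)*150*sqrt(3 + 150) - 44665/14068 = (2/27)*150*sqrt(153) - 44665*1/14068 = (2/27)*150*(3*sqrt(17)) - 44665/14068 = 100*sqrt(17)/3 - 44665/14068 = -44665/14068 + 100*sqrt(17)/3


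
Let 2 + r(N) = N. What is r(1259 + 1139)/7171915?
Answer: 2396/7171915 ≈ 0.00033408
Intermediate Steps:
r(N) = -2 + N
r(1259 + 1139)/7171915 = (-2 + (1259 + 1139))/7171915 = (-2 + 2398)*(1/7171915) = 2396*(1/7171915) = 2396/7171915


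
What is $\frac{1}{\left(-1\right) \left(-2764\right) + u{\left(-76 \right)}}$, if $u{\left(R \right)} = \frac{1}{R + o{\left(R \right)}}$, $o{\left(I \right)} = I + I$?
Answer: $\frac{228}{630191} \approx 0.0003618$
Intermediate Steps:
$o{\left(I \right)} = 2 I$
$u{\left(R \right)} = \frac{1}{3 R}$ ($u{\left(R \right)} = \frac{1}{R + 2 R} = \frac{1}{3 R}$)
$\frac{1}{\left(-1\right) \left(-2764\right) + u{\left(-76 \right)}} = \frac{1}{\left(-1\right) \left(-2764\right) + \frac{1}{3 \left(-76\right)}} = \frac{1}{2764 + \frac{1}{3} \left(- \frac{1}{76}\right)} = \frac{1}{2764 - \frac{1}{228}} = \frac{1}{\frac{630191}{228}} = \frac{228}{630191}$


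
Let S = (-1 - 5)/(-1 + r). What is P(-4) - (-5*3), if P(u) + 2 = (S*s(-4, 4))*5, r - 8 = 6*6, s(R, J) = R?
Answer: 679/43 ≈ 15.791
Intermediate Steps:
r = 44 (r = 8 + 6*6 = 8 + 36 = 44)
S = -6/43 (S = (-1 - 5)/(-1 + 44) = -6/43 ≈ -0.13953)
P(u) = 34/43 (P(u) = -2 - 6/43*(-4)*5 = -2 + (24/43)*5 = -2 + 120/43 = 34/43)
P(-4) - (-5*3) = 34/43 - (-5*3) = 34/43 - (-15) = 34/43 - 1*(-15) = 34/43 + 15 = 679/43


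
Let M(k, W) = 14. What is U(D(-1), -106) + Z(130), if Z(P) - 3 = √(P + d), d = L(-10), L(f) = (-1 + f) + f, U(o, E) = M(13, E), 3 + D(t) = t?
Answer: 17 + √109 ≈ 27.440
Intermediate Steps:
D(t) = -3 + t
U(o, E) = 14
L(f) = -1 + 2*f
d = -21 (d = -1 + 2*(-10) = -1 - 20 = -21)
Z(P) = 3 + √(-21 + P) (Z(P) = 3 + √(P - 21) = 3 + √(-21 + P))
U(D(-1), -106) + Z(130) = 14 + (3 + √(-21 + 130)) = 14 + (3 + √109) = 17 + √109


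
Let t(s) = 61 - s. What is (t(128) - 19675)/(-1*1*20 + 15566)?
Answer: -9871/7773 ≈ -1.2699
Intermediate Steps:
(t(128) - 19675)/(-1*1*20 + 15566) = ((61 - 1*128) - 19675)/(-1*1*20 + 15566) = ((61 - 128) - 19675)/(-1*20 + 15566) = (-67 - 19675)/(-20 + 15566) = -19742/15546 = -19742*1/15546 = -9871/7773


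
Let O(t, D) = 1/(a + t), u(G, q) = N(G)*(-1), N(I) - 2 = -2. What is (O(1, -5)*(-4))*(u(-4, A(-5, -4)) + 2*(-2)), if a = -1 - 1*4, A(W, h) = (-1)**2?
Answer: -4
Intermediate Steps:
N(I) = 0 (N(I) = 2 - 2 = 0)
A(W, h) = 1
u(G, q) = 0 (u(G, q) = 0*(-1) = 0)
a = -5 (a = -1 - 4 = -5)
O(t, D) = 1/(-5 + t)
(O(1, -5)*(-4))*(u(-4, A(-5, -4)) + 2*(-2)) = (-4/(-5 + 1))*(0 + 2*(-2)) = (-4/(-4))*(0 - 4) = -1/4*(-4)*(-4) = 1*(-4) = -4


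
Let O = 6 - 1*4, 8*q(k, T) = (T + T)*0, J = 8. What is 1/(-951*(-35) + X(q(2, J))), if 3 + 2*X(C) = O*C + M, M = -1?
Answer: 1/33283 ≈ 3.0045e-5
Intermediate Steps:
q(k, T) = 0 (q(k, T) = ((T + T)*0)/8 = ((2*T)*0)/8 = (1/8)*0 = 0)
O = 2 (O = 6 - 4 = 2)
X(C) = -2 + C (X(C) = -3/2 + (2*C - 1)/2 = -3/2 + (-1 + 2*C)/2 = -3/2 + (-1/2 + C) = -2 + C)
1/(-951*(-35) + X(q(2, J))) = 1/(-951*(-35) + (-2 + 0)) = 1/(33285 - 2) = 1/33283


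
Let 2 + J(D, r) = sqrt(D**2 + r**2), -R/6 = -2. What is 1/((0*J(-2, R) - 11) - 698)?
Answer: -1/709 ≈ -0.0014104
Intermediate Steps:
R = 12 (R = -6*(-2) = 12)
J(D, r) = -2 + sqrt(D**2 + r**2)
1/((0*J(-2, R) - 11) - 698) = 1/((0*(-2 + sqrt((-2)**2 + 12**2)) - 11) - 698) = 1/((0*(-2 + sqrt(4 + 144)) - 11) - 698) = 1/((0*(-2 + sqrt(148)) - 11) - 698) = 1/((0*(-2 + 2*sqrt(37)) - 11) - 698) = 1/((0 - 11) - 698) = 1/(-11 - 698) = 1/(-709) = -1/709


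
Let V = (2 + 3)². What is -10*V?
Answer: -250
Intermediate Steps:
V = 25 (V = 5² = 25)
-10*V = -10*25 = -250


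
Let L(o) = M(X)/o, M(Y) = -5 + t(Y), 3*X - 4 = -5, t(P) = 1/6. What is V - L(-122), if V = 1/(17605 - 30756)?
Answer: -382111/9626532 ≈ -0.039694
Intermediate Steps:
t(P) = ⅙
X = -⅓ (X = 4/3 + (⅓)*(-5) = 4/3 - 5/3 = -⅓ ≈ -0.33333)
V = -1/13151 (V = 1/(-13151) = -1/13151 ≈ -7.6040e-5)
M(Y) = -29/6 (M(Y) = -5 + ⅙ = -29/6)
L(o) = -29/(6*o)
V - L(-122) = -1/13151 - (-29)/(6*(-122)) = -1/13151 - (-29)*(-1)/(6*122) = -1/13151 - 1*29/732 = -1/13151 - 29/732 = -382111/9626532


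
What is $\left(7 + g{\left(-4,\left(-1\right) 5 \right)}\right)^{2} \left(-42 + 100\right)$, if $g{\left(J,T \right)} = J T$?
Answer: $42282$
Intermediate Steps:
$\left(7 + g{\left(-4,\left(-1\right) 5 \right)}\right)^{2} \left(-42 + 100\right) = \left(7 - 4 \left(\left(-1\right) 5\right)\right)^{2} \left(-42 + 100\right) = \left(7 - -20\right)^{2} \cdot 58 = \left(7 + 20\right)^{2} \cdot 58 = 27^{2} \cdot 58 = 729 \cdot 58 = 42282$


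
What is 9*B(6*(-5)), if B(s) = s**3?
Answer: -243000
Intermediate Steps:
9*B(6*(-5)) = 9*(6*(-5))**3 = 9*(-30)**3 = 9*(-27000) = -243000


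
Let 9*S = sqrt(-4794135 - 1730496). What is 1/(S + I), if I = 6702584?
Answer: 6702584/44924632357607 - I*sqrt(80551)/44924632357607 ≈ 1.492e-7 - 6.3176e-12*I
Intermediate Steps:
S = I*sqrt(80551) (S = sqrt(-4794135 - 1730496)/9 = sqrt(-6524631)/9 = (9*I*sqrt(80551))/9 = I*sqrt(80551) ≈ 283.81*I)
1/(S + I) = 1/(I*sqrt(80551) + 6702584) = 1/(6702584 + I*sqrt(80551))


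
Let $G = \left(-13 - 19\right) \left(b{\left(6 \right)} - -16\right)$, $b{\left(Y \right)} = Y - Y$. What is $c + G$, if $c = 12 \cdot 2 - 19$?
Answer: $-507$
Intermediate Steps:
$b{\left(Y \right)} = 0$
$c = 5$ ($c = 24 - 19 = 5$)
$G = -512$ ($G = \left(-13 - 19\right) \left(0 - -16\right) = - 32 \left(0 + 16\right) = \left(-32\right) 16 = -512$)
$c + G = 5 - 512 = -507$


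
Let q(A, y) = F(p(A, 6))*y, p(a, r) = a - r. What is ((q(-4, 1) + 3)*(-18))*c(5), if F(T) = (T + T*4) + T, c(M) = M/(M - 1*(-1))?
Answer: 855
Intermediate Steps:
c(M) = M/(1 + M) (c(M) = M/(M + 1) = M/(1 + M))
F(T) = 6*T (F(T) = (T + 4*T) + T = 5*T + T = 6*T)
q(A, y) = y*(-36 + 6*A) (q(A, y) = (6*(A - 1*6))*y = (6*(A - 6))*y = (6*(-6 + A))*y = (-36 + 6*A)*y = y*(-36 + 6*A))
((q(-4, 1) + 3)*(-18))*c(5) = ((6*1*(-6 - 4) + 3)*(-18))*(5/(1 + 5)) = ((6*1*(-10) + 3)*(-18))*(5/6) = ((-60 + 3)*(-18))*(5*(1/6)) = -57*(-18)*(5/6) = 1026*(5/6) = 855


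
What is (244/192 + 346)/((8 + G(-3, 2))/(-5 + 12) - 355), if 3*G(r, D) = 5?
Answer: -1477/1504 ≈ -0.98205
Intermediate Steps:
G(r, D) = 5/3 (G(r, D) = (1/3)*5 = 5/3)
(244/192 + 346)/((8 + G(-3, 2))/(-5 + 12) - 355) = (244/192 + 346)/((8 + 5/3)/(-5 + 12) - 355) = (244*(1/192) + 346)/((29/3)/7 - 355) = (61/48 + 346)/((29/3)*(1/7) - 355) = 16669/(48*(29/21 - 355)) = 16669/(48*(-7426/21)) = (16669/48)*(-21/7426) = -1477/1504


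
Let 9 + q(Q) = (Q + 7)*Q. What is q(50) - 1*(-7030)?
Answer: 9871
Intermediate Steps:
q(Q) = -9 + Q*(7 + Q) (q(Q) = -9 + (Q + 7)*Q = -9 + (7 + Q)*Q = -9 + Q*(7 + Q))
q(50) - 1*(-7030) = (-9 + 50² + 7*50) - 1*(-7030) = (-9 + 2500 + 350) + 7030 = 2841 + 7030 = 9871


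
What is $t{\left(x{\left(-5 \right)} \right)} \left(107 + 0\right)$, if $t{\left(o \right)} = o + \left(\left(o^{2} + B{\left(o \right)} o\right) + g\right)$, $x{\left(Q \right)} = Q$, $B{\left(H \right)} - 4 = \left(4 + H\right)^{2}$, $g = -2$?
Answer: $-749$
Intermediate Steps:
$B{\left(H \right)} = 4 + \left(4 + H\right)^{2}$
$t{\left(o \right)} = -2 + o + o^{2} + o \left(4 + \left(4 + o\right)^{2}\right)$ ($t{\left(o \right)} = o - \left(2 - o^{2} - \left(4 + \left(4 + o\right)^{2}\right) o\right) = o - \left(2 - o^{2} - o \left(4 + \left(4 + o\right)^{2}\right)\right) = o + \left(-2 + o^{2} + o \left(4 + \left(4 + o\right)^{2}\right)\right) = -2 + o + o^{2} + o \left(4 + \left(4 + o\right)^{2}\right)$)
$t{\left(x{\left(-5 \right)} \right)} \left(107 + 0\right) = \left(-2 + \left(-5\right)^{3} + 9 \left(-5\right)^{2} + 21 \left(-5\right)\right) \left(107 + 0\right) = \left(-2 - 125 + 9 \cdot 25 - 105\right) 107 = \left(-2 - 125 + 225 - 105\right) 107 = \left(-7\right) 107 = -749$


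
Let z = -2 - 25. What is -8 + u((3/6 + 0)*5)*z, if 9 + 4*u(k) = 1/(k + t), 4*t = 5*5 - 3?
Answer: 1661/32 ≈ 51.906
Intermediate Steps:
z = -27
t = 11/2 (t = (5*5 - 3)/4 = (25 - 3)/4 = (¼)*22 = 11/2 ≈ 5.5000)
u(k) = -9/4 + 1/(4*(11/2 + k)) (u(k) = -9/4 + 1/(4*(k + 11/2)) = -9/4 + 1/(4*(11/2 + k)))
-8 + u((3/6 + 0)*5)*z = -8 + ((-97 - 18*(3/6 + 0)*5)/(4*(11 + 2*((3/6 + 0)*5))))*(-27) = -8 + ((-97 - 18*(3*(⅙) + 0)*5)/(4*(11 + 2*((3*(⅙) + 0)*5))))*(-27) = -8 + ((-97 - 18*(½ + 0)*5)/(4*(11 + 2*((½ + 0)*5))))*(-27) = -8 + ((-97 - 9*5)/(4*(11 + 2*((½)*5))))*(-27) = -8 + ((-97 - 18*5/2)/(4*(11 + 2*(5/2))))*(-27) = -8 + ((-97 - 45)/(4*(11 + 5)))*(-27) = -8 + ((¼)*(-142)/16)*(-27) = -8 + ((¼)*(1/16)*(-142))*(-27) = -8 - 71/32*(-27) = -8 + 1917/32 = 1661/32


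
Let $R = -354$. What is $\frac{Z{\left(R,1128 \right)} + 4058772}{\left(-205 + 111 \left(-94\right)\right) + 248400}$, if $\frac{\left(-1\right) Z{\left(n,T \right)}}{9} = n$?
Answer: $\frac{4061958}{237761} \approx 17.084$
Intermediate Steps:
$Z{\left(n,T \right)} = - 9 n$
$\frac{Z{\left(R,1128 \right)} + 4058772}{\left(-205 + 111 \left(-94\right)\right) + 248400} = \frac{\left(-9\right) \left(-354\right) + 4058772}{\left(-205 + 111 \left(-94\right)\right) + 248400} = \frac{3186 + 4058772}{\left(-205 - 10434\right) + 248400} = \frac{4061958}{-10639 + 248400} = \frac{4061958}{237761}$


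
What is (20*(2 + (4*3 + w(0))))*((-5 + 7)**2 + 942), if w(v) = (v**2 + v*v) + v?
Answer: 264880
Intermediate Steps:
w(v) = v + 2*v**2 (w(v) = (v**2 + v**2) + v = 2*v**2 + v = v + 2*v**2)
(20*(2 + (4*3 + w(0))))*((-5 + 7)**2 + 942) = (20*(2 + (4*3 + 0*(1 + 2*0))))*((-5 + 7)**2 + 942) = (20*(2 + (12 + 0*(1 + 0))))*(2**2 + 942) = (20*(2 + (12 + 0*1)))*(4 + 942) = (20*(2 + (12 + 0)))*946 = (20*(2 + 12))*946 = (20*14)*946 = 280*946 = 264880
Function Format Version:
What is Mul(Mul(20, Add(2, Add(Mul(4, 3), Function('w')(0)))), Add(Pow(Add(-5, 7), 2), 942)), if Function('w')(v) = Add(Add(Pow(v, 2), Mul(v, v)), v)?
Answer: 264880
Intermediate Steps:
Function('w')(v) = Add(v, Mul(2, Pow(v, 2))) (Function('w')(v) = Add(Add(Pow(v, 2), Pow(v, 2)), v) = Add(Mul(2, Pow(v, 2)), v) = Add(v, Mul(2, Pow(v, 2))))
Mul(Mul(20, Add(2, Add(Mul(4, 3), Function('w')(0)))), Add(Pow(Add(-5, 7), 2), 942)) = Mul(Mul(20, Add(2, Add(Mul(4, 3), Mul(0, Add(1, Mul(2, 0)))))), Add(Pow(Add(-5, 7), 2), 942)) = Mul(Mul(20, Add(2, Add(12, Mul(0, Add(1, 0))))), Add(Pow(2, 2), 942)) = Mul(Mul(20, Add(2, Add(12, Mul(0, 1)))), Add(4, 942)) = Mul(Mul(20, Add(2, Add(12, 0))), 946) = Mul(Mul(20, Add(2, 12)), 946) = Mul(Mul(20, 14), 946) = Mul(280, 946) = 264880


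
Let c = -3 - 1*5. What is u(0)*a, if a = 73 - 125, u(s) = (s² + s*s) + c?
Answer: 416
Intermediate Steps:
c = -8 (c = -3 - 5 = -8)
u(s) = -8 + 2*s² (u(s) = (s² + s*s) - 8 = (s² + s²) - 8 = 2*s² - 8 = -8 + 2*s²)
a = -52
u(0)*a = (-8 + 2*0²)*(-52) = (-8 + 2*0)*(-52) = (-8 + 0)*(-52) = -8*(-52) = 416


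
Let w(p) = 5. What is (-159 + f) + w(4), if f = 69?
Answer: -85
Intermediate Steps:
(-159 + f) + w(4) = (-159 + 69) + 5 = -90 + 5 = -85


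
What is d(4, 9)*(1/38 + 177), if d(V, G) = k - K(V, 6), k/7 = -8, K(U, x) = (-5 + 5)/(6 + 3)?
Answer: -188356/19 ≈ -9913.5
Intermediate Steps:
K(U, x) = 0 (K(U, x) = 0/9 = 0*(⅑) = 0)
k = -56 (k = 7*(-8) = -56)
d(V, G) = -56 (d(V, G) = -56 - 1*0 = -56 + 0 = -56)
d(4, 9)*(1/38 + 177) = -56*(1/38 + 177) = -56*6727/38 = -188356/19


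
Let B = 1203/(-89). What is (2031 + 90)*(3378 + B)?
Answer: 635110119/89 ≈ 7.1361e+6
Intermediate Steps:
B = -1203/89 (B = 1203*(-1/89) = -1203/89 ≈ -13.517)
(2031 + 90)*(3378 + B) = (2031 + 90)*(3378 - 1203/89) = 2121*(299439/89) = 635110119/89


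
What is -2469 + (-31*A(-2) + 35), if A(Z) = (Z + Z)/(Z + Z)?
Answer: -2465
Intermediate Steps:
A(Z) = 1 (A(Z) = (2*Z)/((2*Z)) = (2*Z)*(1/(2*Z)) = 1)
-2469 + (-31*A(-2) + 35) = -2469 + (-31*1 + 35) = -2469 + (-31 + 35) = -2469 + 4 = -2465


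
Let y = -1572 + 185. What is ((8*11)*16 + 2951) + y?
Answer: 2972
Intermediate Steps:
y = -1387
((8*11)*16 + 2951) + y = ((8*11)*16 + 2951) - 1387 = (88*16 + 2951) - 1387 = (1408 + 2951) - 1387 = 4359 - 1387 = 2972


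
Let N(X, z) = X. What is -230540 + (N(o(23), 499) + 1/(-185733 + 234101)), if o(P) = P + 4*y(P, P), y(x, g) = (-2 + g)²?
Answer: -11064325103/48368 ≈ -2.2875e+5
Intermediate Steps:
o(P) = P + 4*(-2 + P)²
-230540 + (N(o(23), 499) + 1/(-185733 + 234101)) = -230540 + ((23 + 4*(-2 + 23)²) + 1/(-185733 + 234101)) = -230540 + ((23 + 4*21²) + 1/48368) = -230540 + ((23 + 4*441) + 1/48368) = -230540 + ((23 + 1764) + 1/48368) = -230540 + (1787 + 1/48368) = -230540 + 86433617/48368 = -11064325103/48368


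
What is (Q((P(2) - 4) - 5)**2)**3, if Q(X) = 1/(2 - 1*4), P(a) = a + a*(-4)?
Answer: 1/64 ≈ 0.015625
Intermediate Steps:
P(a) = -3*a (P(a) = a - 4*a = -3*a)
Q(X) = -1/2 (Q(X) = 1/(2 - 4) = 1/(-2) = -1/2)
(Q((P(2) - 4) - 5)**2)**3 = ((-1/2)**2)**3 = (1/4)**3 = 1/64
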